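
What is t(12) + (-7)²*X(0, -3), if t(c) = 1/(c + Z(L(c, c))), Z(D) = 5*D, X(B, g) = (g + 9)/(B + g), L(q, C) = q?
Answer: -7055/72 ≈ -97.986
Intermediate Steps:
X(B, g) = (9 + g)/(B + g)
t(c) = 1/(6*c) (t(c) = 1/(c + 5*c) = 1/(6*c))
t(12) + (-7)²*X(0, -3) = (⅙)/12 + (-7)²*((9 - 3)/(0 - 3)) = (⅙)*(1/12) + 49*(6/(-3)) = 1/72 + 49*(-⅓*6) = 1/72 + 49*(-2) = 1/72 - 98 = -7055/72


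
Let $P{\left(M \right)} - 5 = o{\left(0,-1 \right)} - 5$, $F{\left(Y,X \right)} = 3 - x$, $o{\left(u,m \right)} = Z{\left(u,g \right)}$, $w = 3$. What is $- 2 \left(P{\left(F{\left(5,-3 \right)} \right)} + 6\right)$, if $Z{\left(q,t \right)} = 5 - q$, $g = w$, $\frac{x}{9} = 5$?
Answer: $-22$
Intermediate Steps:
$x = 45$ ($x = 9 \cdot 5 = 45$)
$g = 3$
$o{\left(u,m \right)} = 5 - u$
$F{\left(Y,X \right)} = -42$ ($F{\left(Y,X \right)} = 3 - 45 = -42$)
$P{\left(M \right)} = 5$ ($P{\left(M \right)} = 5 + \left(\left(5 - 0\right) - 5\right) = 5 + \left(\left(5 + 0\right) - 5\right) = 5 + \left(5 - 5\right) = 5 + 0 = 5$)
$- 2 \left(P{\left(F{\left(5,-3 \right)} \right)} + 6\right) = - 2 \left(5 + 6\right) = \left(-2\right) 11 = -22$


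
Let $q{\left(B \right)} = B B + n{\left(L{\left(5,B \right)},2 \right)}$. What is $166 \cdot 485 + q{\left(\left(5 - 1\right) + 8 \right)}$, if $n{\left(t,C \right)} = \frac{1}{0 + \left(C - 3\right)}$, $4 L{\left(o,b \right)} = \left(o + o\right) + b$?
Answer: $80653$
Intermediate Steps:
$L{\left(o,b \right)} = \frac{o}{2} + \frac{b}{4}$ ($L{\left(o,b \right)} = \frac{\left(o + o\right) + b}{4} = \frac{2 o + b}{4} = \frac{b + 2 o}{4} = \frac{o}{2} + \frac{b}{4}$)
$n{\left(t,C \right)} = \frac{1}{-3 + C}$ ($n{\left(t,C \right)} = \frac{1}{0 + \left(-3 + C\right)} = \frac{1}{-3 + C}$)
$q{\left(B \right)} = -1 + B^{2}$ ($q{\left(B \right)} = B B + \frac{1}{-3 + 2} = B^{2} + \frac{1}{-1} = B^{2} - 1 = -1 + B^{2}$)
$166 \cdot 485 + q{\left(\left(5 - 1\right) + 8 \right)} = 166 \cdot 485 - \left(1 - \left(\left(5 - 1\right) + 8\right)^{2}\right) = 80510 - \left(1 - \left(4 + 8\right)^{2}\right) = 80510 - \left(1 - 12^{2}\right) = 80510 + \left(-1 + 144\right) = 80510 + 143 = 80653$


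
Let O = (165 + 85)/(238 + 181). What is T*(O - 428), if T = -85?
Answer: 15221970/419 ≈ 36329.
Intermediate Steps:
O = 250/419 ≈ 0.59666
T*(O - 428) = -85*(250/419 - 428) = -85*(-179082/419) = 15221970/419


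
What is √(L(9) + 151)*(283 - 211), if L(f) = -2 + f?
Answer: 72*√158 ≈ 905.03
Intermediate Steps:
√(L(9) + 151)*(283 - 211) = √((-2 + 9) + 151)*(283 - 211) = √(7 + 151)*72 = √158*72 = 72*√158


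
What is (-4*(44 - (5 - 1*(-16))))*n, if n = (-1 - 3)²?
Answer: -1472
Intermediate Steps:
n = 16 (n = (-4)² = 16)
(-4*(44 - (5 - 1*(-16))))*n = -4*(44 - (5 - 1*(-16)))*16 = -4*(44 - (5 + 16))*16 = -4*(44 - 1*21)*16 = -4*(44 - 21)*16 = -4*23*16 = -92*16 = -1472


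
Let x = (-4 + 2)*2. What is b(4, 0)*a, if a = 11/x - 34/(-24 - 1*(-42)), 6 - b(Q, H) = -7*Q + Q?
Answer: -835/6 ≈ -139.17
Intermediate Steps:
x = -4 (x = -2*2 = -4)
b(Q, H) = 6 + 6*Q (b(Q, H) = 6 - (-7*Q + Q) = 6 - (-6)*Q = 6 + 6*Q)
a = -167/36 (a = 11/(-4) - 34/(-24 - 1*(-42)) = 11*(-¼) - 34/(-24 + 42) = -11/4 - 34/18 = -11/4 - 34*1/18 = -11/4 - 17/9 = -167/36 ≈ -4.6389)
b(4, 0)*a = (6 + 6*4)*(-167/36) = (6 + 24)*(-167/36) = 30*(-167/36) = -835/6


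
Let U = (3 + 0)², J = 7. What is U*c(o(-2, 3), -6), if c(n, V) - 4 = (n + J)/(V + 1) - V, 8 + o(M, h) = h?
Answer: 432/5 ≈ 86.400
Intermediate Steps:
o(M, h) = -8 + h
c(n, V) = 4 - V + (7 + n)/(1 + V) (c(n, V) = 4 + ((n + 7)/(V + 1) - V) = 4 + ((7 + n)/(1 + V) - V) = 4 + (-V + (7 + n)/(1 + V)) = 4 - V + (7 + n)/(1 + V))
U = 9 (U = 3² = 9)
U*c(o(-2, 3), -6) = 9*((11 + (-8 + 3) - 1*(-6)² + 3*(-6))/(1 - 6)) = 9*((11 - 5 - 1*36 - 18)/(-5)) = 9*(-(11 - 5 - 36 - 18)/5) = 9*(-⅕*(-48)) = 9*(48/5) = 432/5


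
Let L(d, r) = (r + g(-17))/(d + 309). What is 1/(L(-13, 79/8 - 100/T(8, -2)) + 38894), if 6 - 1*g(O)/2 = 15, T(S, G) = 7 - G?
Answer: 21312/828907543 ≈ 2.5711e-5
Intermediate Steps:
g(O) = -18 (g(O) = 12 - 2*15 = 12 - 30 = -18)
L(d, r) = (-18 + r)/(309 + d) (L(d, r) = (r - 18)/(d + 309) = (-18 + r)/(309 + d))
1/(L(-13, 79/8 - 100/T(8, -2)) + 38894) = 1/((-18 + (79/8 - 100/(7 - 1*(-2))))/(309 - 13) + 38894) = 1/((-18 + (79*(⅛) - 100/(7 + 2)))/296 + 38894) = 1/((-18 + (79/8 - 100/9))/296 + 38894) = 1/((-18 - 89/72)/296 + 38894) = 1/((1/296)*(-1385/72) + 38894) = 1/(-1385/21312 + 38894) = 1/(828907543/21312) = 21312/828907543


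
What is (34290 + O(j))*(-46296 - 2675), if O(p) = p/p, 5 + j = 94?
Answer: -1679264561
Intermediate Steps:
j = 89 (j = -5 + 94 = 89)
O(p) = 1
(34290 + O(j))*(-46296 - 2675) = (34290 + 1)*(-46296 - 2675) = 34291*(-48971) = -1679264561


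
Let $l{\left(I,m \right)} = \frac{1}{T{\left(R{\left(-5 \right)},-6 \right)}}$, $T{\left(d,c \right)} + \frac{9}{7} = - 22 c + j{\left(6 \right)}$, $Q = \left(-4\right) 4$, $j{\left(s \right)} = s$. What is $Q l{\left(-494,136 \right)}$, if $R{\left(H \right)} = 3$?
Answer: $- \frac{112}{957} \approx -0.11703$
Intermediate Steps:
$Q = -16$
$T{\left(d,c \right)} = \frac{33}{7} - 22 c$ ($T{\left(d,c \right)} = - \frac{9}{7} - \left(-6 + 22 c\right) = \frac{33}{7} - 22 c$)
$l{\left(I,m \right)} = \frac{7}{957}$ ($l{\left(I,m \right)} = \frac{1}{\frac{33}{7} - -132} = \frac{1}{\frac{33}{7} + 132} = \frac{1}{\frac{957}{7}} = \frac{7}{957}$)
$Q l{\left(-494,136 \right)} = \left(-16\right) \frac{7}{957} = - \frac{112}{957}$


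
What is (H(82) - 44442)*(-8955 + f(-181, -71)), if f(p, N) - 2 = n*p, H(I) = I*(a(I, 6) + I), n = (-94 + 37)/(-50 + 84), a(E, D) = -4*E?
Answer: 9501004095/17 ≈ 5.5888e+8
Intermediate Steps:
n = -57/34 ≈ -1.6765
H(I) = -3*I² (H(I) = I*(-4*I + I) = I*(-3*I) = -3*I²)
f(p, N) = 2 - 57*p/34
(H(82) - 44442)*(-8955 + f(-181, -71)) = (-3*82² - 44442)*(-8955 + (2 - 57/34*(-181))) = (-3*6724 - 44442)*(-8955 + (2 + 10317/34)) = (-20172 - 44442)*(-8955 + 10385/34) = -64614*(-294085/34) = 9501004095/17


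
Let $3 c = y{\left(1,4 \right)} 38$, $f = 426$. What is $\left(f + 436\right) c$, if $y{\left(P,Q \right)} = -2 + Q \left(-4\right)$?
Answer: $-196536$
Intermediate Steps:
$y{\left(P,Q \right)} = -2 - 4 Q$
$c = -228$ ($c = \frac{\left(-2 - 16\right) 38}{3} = \frac{\left(-18\right) 38}{3} = \frac{1}{3} \left(-684\right) = -228$)
$\left(f + 436\right) c = \left(426 + 436\right) \left(-228\right) = 862 \left(-228\right) = -196536$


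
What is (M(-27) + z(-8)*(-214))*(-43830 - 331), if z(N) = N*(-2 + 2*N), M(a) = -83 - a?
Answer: 1363338392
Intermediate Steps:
(M(-27) + z(-8)*(-214))*(-43830 - 331) = ((-83 - 1*(-27)) + (2*(-8)*(-1 - 8))*(-214))*(-43830 - 331) = ((-83 + 27) + (2*(-8)*(-9))*(-214))*(-44161) = (-56 + 144*(-214))*(-44161) = (-56 - 30816)*(-44161) = -30872*(-44161) = 1363338392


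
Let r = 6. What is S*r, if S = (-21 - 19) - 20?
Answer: -360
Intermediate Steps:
S = -60 (S = -40 - 20 = -60)
S*r = -60*6 = -360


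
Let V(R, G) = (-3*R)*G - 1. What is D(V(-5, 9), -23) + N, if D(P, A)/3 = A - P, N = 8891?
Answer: 8420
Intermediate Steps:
V(R, G) = -1 - 3*G*R (V(R, G) = -3*G*R - 1 = -1 - 3*G*R)
D(P, A) = -3*P + 3*A (D(P, A) = 3*(A - P) = -3*P + 3*A)
D(V(-5, 9), -23) + N = (-3*(-1 - 3*9*(-5)) + 3*(-23)) + 8891 = (-3*(-1 + 135) - 69) + 8891 = (-3*134 - 69) + 8891 = (-402 - 69) + 8891 = -471 + 8891 = 8420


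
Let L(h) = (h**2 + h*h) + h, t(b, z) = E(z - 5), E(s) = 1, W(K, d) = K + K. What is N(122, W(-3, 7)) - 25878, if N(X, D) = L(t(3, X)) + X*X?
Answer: -10991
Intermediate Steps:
W(K, d) = 2*K
t(b, z) = 1
L(h) = h + 2*h**2 (L(h) = (h**2 + h**2) + h = 2*h**2 + h = h + 2*h**2)
N(X, D) = 3 + X**2 (N(X, D) = 1*(1 + 2*1) + X*X = 1*(1 + 2) + X**2 = 1*3 + X**2 = 3 + X**2)
N(122, W(-3, 7)) - 25878 = (3 + 122**2) - 25878 = (3 + 14884) - 25878 = 14887 - 25878 = -10991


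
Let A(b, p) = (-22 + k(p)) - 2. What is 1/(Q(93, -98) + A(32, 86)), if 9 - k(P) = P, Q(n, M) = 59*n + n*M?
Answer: -1/3728 ≈ -0.00026824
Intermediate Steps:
Q(n, M) = 59*n + M*n
k(P) = 9 - P
A(b, p) = -15 - p (A(b, p) = (-22 + (9 - p)) - 2 = (-13 - p) - 2 = -15 - p)
1/(Q(93, -98) + A(32, 86)) = 1/(93*(59 - 98) + (-15 - 1*86)) = 1/(93*(-39) + (-15 - 86)) = 1/(-3627 - 101) = 1/(-3728) = -1/3728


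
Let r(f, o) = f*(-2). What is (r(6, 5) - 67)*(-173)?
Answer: 13667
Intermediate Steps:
r(f, o) = -2*f
(r(6, 5) - 67)*(-173) = (-2*6 - 67)*(-173) = (-12 - 67)*(-173) = -79*(-173) = 13667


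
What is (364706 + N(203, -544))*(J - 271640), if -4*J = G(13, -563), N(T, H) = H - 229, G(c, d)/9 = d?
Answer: -393590991969/4 ≈ -9.8398e+10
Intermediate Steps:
G(c, d) = 9*d
N(T, H) = -229 + H
J = 5067/4 (J = -9*(-563)/4 = -¼*(-5067) = 5067/4 ≈ 1266.8)
(364706 + N(203, -544))*(J - 271640) = (364706 + (-229 - 544))*(5067/4 - 271640) = (364706 - 773)*(-1081493/4) = 363933*(-1081493/4) = -393590991969/4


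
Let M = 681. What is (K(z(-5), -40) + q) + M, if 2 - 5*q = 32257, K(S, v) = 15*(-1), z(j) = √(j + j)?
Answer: -5785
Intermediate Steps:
z(j) = √2*√j (z(j) = √(2*j) = √2*√j)
K(S, v) = -15
q = -6451 (q = ⅖ - ⅕*32257 = ⅖ - 32257/5 = -6451)
(K(z(-5), -40) + q) + M = (-15 - 6451) + 681 = -6466 + 681 = -5785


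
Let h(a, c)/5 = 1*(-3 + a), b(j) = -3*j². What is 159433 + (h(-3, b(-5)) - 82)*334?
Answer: 122025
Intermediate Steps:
h(a, c) = -15 + 5*a (h(a, c) = 5*(1*(-3 + a)) = 5*(-3 + a) = -15 + 5*a)
159433 + (h(-3, b(-5)) - 82)*334 = 159433 + ((-15 + 5*(-3)) - 82)*334 = 159433 + ((-15 - 15) - 82)*334 = 159433 + (-30 - 82)*334 = 159433 - 112*334 = 159433 - 37408 = 122025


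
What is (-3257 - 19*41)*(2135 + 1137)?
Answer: -13205792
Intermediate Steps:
(-3257 - 19*41)*(2135 + 1137) = (-3257 - 779)*3272 = -4036*3272 = -13205792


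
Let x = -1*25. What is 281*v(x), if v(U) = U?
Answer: -7025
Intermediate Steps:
x = -25
281*v(x) = 281*(-25) = -7025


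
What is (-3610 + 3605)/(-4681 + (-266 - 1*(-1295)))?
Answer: 5/3652 ≈ 0.0013691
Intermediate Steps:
(-3610 + 3605)/(-4681 + (-266 - 1*(-1295))) = -5/(-4681 + (-266 + 1295)) = -5/(-4681 + 1029) = -5/(-3652) = -5*(-1/3652) = 5/3652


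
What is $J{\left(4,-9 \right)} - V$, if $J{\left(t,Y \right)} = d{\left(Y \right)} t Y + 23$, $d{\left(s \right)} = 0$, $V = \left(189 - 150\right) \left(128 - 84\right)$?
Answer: $-1693$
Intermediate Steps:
$V = 1716$ ($V = 39 \cdot 44 = 1716$)
$J{\left(t,Y \right)} = 23$ ($J{\left(t,Y \right)} = 0 t Y + 23 = 0 Y + 23 = 0 + 23 = 23$)
$J{\left(4,-9 \right)} - V = 23 - 1716 = -1693$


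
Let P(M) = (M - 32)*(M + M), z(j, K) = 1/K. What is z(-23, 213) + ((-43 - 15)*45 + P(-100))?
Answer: 5067271/213 ≈ 23790.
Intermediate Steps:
P(M) = 2*M*(-32 + M) (P(M) = (-32 + M)*(2*M) = 2*M*(-32 + M))
z(-23, 213) + ((-43 - 15)*45 + P(-100)) = 1/213 + ((-43 - 15)*45 + 2*(-100)*(-32 - 100)) = 1/213 + (-58*45 + 2*(-100)*(-132)) = 1/213 + (-2610 + 26400) = 1/213 + 23790 = 5067271/213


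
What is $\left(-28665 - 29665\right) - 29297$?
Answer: $-87627$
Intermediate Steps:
$\left(-28665 - 29665\right) - 29297 = -58330 - 29297 = -87627$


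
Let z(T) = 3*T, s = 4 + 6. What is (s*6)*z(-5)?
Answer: -900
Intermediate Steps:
s = 10
(s*6)*z(-5) = (10*6)*(3*(-5)) = 60*(-15) = -900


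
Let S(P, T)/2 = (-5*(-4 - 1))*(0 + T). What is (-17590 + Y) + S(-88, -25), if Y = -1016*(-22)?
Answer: 3512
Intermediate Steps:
S(P, T) = 50*T (S(P, T) = 2*((-5*(-4 - 1))*(0 + T)) = 2*((-5*(-5))*T) = 2*(25*T) = 50*T)
Y = 22352
(-17590 + Y) + S(-88, -25) = (-17590 + 22352) + 50*(-25) = 4762 - 1250 = 3512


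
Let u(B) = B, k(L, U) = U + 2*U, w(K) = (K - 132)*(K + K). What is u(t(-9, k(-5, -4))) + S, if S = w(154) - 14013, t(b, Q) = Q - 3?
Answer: -7252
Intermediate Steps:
w(K) = 2*K*(-132 + K) (w(K) = (-132 + K)*(2*K) = 2*K*(-132 + K))
k(L, U) = 3*U
t(b, Q) = -3 + Q
S = -7237 (S = 2*154*(-132 + 154) - 14013 = 2*154*22 - 14013 = 6776 - 14013 = -7237)
u(t(-9, k(-5, -4))) + S = (-3 + 3*(-4)) - 7237 = (-3 - 12) - 7237 = -15 - 7237 = -7252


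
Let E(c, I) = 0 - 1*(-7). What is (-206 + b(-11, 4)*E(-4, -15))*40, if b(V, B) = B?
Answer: -7120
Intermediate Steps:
E(c, I) = 7 (E(c, I) = 0 + 7 = 7)
(-206 + b(-11, 4)*E(-4, -15))*40 = (-206 + 4*7)*40 = (-206 + 28)*40 = -178*40 = -7120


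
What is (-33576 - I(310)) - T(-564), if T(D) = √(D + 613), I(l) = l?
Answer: -33893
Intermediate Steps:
T(D) = √(613 + D)
(-33576 - I(310)) - T(-564) = (-33576 - 1*310) - √(613 - 564) = (-33576 - 310) - √49 = -33886 - 1*7 = -33886 - 7 = -33893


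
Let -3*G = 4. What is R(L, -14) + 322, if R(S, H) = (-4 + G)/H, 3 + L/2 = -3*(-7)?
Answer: 6770/21 ≈ 322.38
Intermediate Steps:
L = 36 (L = -6 + 2*(-3*(-7)) = -6 + 2*21 = -6 + 42 = 36)
G = -4/3 (G = -⅓*4 = -4/3 ≈ -1.3333)
R(S, H) = -16/(3*H) (R(S, H) = (-4 - 4/3)/H = -16/3/H = -16/(3*H))
R(L, -14) + 322 = -16/3/(-14) + 322 = -16/3*(-1/14) + 322 = 8/21 + 322 = 6770/21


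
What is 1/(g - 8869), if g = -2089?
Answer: -1/10958 ≈ -9.1258e-5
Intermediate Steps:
1/(g - 8869) = 1/(-2089 - 8869) = 1/(-10958) = -1/10958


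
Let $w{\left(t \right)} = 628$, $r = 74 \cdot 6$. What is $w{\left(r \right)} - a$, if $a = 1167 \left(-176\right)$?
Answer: $206020$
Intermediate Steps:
$a = -205392$
$r = 444$
$w{\left(r \right)} - a = 628 - -205392 = 628 + 205392 = 206020$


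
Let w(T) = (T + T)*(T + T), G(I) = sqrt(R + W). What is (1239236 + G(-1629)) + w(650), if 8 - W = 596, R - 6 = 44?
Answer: 2929236 + I*sqrt(538) ≈ 2.9292e+6 + 23.195*I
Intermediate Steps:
R = 50 (R = 6 + 44 = 50)
W = -588 (W = 8 - 1*596 = 8 - 596 = -588)
G(I) = I*sqrt(538) (G(I) = sqrt(50 - 588) = sqrt(-538) = I*sqrt(538))
w(T) = 4*T**2 (w(T) = (2*T)*(2*T) = 4*T**2)
(1239236 + G(-1629)) + w(650) = (1239236 + I*sqrt(538)) + 4*650**2 = (1239236 + I*sqrt(538)) + 4*422500 = (1239236 + I*sqrt(538)) + 1690000 = 2929236 + I*sqrt(538)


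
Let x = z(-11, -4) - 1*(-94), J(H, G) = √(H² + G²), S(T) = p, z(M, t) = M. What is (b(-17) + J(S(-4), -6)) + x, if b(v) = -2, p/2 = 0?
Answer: 87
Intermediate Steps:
p = 0 (p = 2*0 = 0)
S(T) = 0
J(H, G) = √(G² + H²)
x = 83 (x = -11 - 1*(-94) = -11 + 94 = 83)
(b(-17) + J(S(-4), -6)) + x = (-2 + √((-6)² + 0²)) + 83 = (-2 + √(36 + 0)) + 83 = (-2 + √36) + 83 = (-2 + 6) + 83 = 4 + 83 = 87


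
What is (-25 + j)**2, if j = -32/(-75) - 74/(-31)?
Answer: 2660805889/5405625 ≈ 492.23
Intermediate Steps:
j = 6542/2325 (j = -32*(-1/75) - 74*(-1/31) = 32/75 + 74/31 = 6542/2325 ≈ 2.8138)
(-25 + j)**2 = (-25 + 6542/2325)**2 = (-51583/2325)**2 = 2660805889/5405625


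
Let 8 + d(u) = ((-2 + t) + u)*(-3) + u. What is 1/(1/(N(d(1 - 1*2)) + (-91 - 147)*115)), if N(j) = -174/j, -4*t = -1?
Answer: -27138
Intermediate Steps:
t = ¼ (t = -¼*(-1) = ¼ ≈ 0.25000)
d(u) = -11/4 - 2*u (d(u) = -8 + (((-2 + ¼) + u)*(-3) + u) = -8 + ((-7/4 + u)*(-3) + u) = -8 + ((21/4 - 3*u) + u) = -8 + (21/4 - 2*u) = -11/4 - 2*u)
1/(1/(N(d(1 - 1*2)) + (-91 - 147)*115)) = 1/(1/(-174/(-11/4 - 2*(1 - 1*2)) + (-91 - 147)*115)) = 1/(1/(-174/(-11/4 - 2*(1 - 2)) - 238*115)) = 1/(1/(-174/(-11/4 - 2*(-1)) - 27370)) = 1/(1/(-174/(-11/4 + 2) - 27370)) = 1/(1/(-174/(-¾) - 27370)) = 1/(1/(-174*(-4/3) - 27370)) = 1/(1/(232 - 27370)) = 1/(1/(-27138)) = 1/(-1/27138) = -27138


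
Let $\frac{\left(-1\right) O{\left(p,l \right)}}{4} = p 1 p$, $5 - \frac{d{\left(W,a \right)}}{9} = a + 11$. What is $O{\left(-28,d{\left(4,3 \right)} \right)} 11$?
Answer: $-34496$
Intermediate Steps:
$d{\left(W,a \right)} = -54 - 9 a$ ($d{\left(W,a \right)} = 45 - 9 \left(a + 11\right) = 45 - 9 \left(11 + a\right) = 45 - \left(99 + 9 a\right) = -54 - 9 a$)
$O{\left(p,l \right)} = - 4 p^{2}$ ($O{\left(p,l \right)} = - 4 p 1 p = - 4 p p = - 4 p^{2}$)
$O{\left(-28,d{\left(4,3 \right)} \right)} 11 = - 4 \left(-28\right)^{2} \cdot 11 = \left(-4\right) 784 \cdot 11 = \left(-3136\right) 11 = -34496$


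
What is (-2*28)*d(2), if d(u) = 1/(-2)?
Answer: 28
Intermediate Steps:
d(u) = -1/2
(-2*28)*d(2) = -2*28*(-1/2) = -56*(-1/2) = 28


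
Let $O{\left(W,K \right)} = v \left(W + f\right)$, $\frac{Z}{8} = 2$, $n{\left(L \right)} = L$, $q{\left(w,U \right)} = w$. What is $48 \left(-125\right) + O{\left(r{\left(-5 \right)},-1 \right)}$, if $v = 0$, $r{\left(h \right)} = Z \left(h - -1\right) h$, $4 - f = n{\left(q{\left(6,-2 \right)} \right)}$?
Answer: $-6000$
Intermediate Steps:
$f = -2$ ($f = 4 - 6 = -2$)
$Z = 16$ ($Z = 8 \cdot 2 = 16$)
$r{\left(h \right)} = h \left(16 + 16 h\right)$ ($r{\left(h \right)} = 16 \left(h - -1\right) h = 16 \left(h + 1\right) h = 16 \left(1 + h\right) h = \left(16 + 16 h\right) h = h \left(16 + 16 h\right)$)
$O{\left(W,K \right)} = 0$ ($O{\left(W,K \right)} = 0 \left(W - 2\right) = 0 \left(-2 + W\right) = 0$)
$48 \left(-125\right) + O{\left(r{\left(-5 \right)},-1 \right)} = 48 \left(-125\right) + 0 = -6000 + 0 = -6000$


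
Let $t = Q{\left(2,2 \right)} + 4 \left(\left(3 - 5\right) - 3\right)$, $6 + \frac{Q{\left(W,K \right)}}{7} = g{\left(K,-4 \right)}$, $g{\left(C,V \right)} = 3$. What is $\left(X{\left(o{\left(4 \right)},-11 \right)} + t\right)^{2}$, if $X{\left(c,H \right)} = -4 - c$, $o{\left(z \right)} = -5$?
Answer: $1600$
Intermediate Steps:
$Q{\left(W,K \right)} = -21$ ($Q{\left(W,K \right)} = -42 + 7 \cdot 3 = -42 + 21 = -21$)
$t = -41$ ($t = -21 + 4 \left(\left(3 - 5\right) - 3\right) = -21 + 4 \left(-2 - 3\right) = -21 + 4 \left(-5\right) = -21 - 20 = -41$)
$\left(X{\left(o{\left(4 \right)},-11 \right)} + t\right)^{2} = \left(\left(-4 - -5\right) - 41\right)^{2} = \left(\left(-4 + 5\right) - 41\right)^{2} = \left(1 - 41\right)^{2} = \left(-40\right)^{2} = 1600$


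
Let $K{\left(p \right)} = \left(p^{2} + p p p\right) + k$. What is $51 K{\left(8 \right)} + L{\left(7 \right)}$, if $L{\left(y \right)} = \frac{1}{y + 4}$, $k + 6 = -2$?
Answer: $\frac{318649}{11} \approx 28968.0$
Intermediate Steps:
$k = -8$ ($k = -6 - 2 = -8$)
$L{\left(y \right)} = \frac{1}{4 + y}$
$K{\left(p \right)} = -8 + p^{2} + p^{3}$ ($K{\left(p \right)} = \left(p^{2} + p p p\right) - 8 = \left(p^{2} + p^{2} p\right) - 8 = \left(p^{2} + p^{3}\right) - 8 = -8 + p^{2} + p^{3}$)
$51 K{\left(8 \right)} + L{\left(7 \right)} = 51 \left(-8 + 8^{2} + 8^{3}\right) + \frac{1}{4 + 7} = 51 \left(-8 + 64 + 512\right) + \frac{1}{11} = 51 \cdot 568 + \frac{1}{11} = 28968 + \frac{1}{11} = \frac{318649}{11}$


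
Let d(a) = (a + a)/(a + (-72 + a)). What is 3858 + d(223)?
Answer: 721669/187 ≈ 3859.2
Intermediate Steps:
d(a) = 2*a/(-72 + 2*a) (d(a) = (2*a)/(-72 + 2*a) = 2*a/(-72 + 2*a))
3858 + d(223) = 3858 + 223/(-36 + 223) = 3858 + 223/187 = 721669/187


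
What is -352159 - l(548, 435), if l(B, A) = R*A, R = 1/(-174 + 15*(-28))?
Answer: -69727337/198 ≈ -3.5216e+5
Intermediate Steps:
R = -1/594 (R = 1/(-174 - 420) = 1/(-594) = -1/594 ≈ -0.0016835)
l(B, A) = -A/594
-352159 - l(548, 435) = -352159 - (-1)*435/594 = -352159 - 1*(-145/198) = -352159 + 145/198 = -69727337/198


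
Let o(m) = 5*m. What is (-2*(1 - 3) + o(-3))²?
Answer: 121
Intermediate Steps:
(-2*(1 - 3) + o(-3))² = (-2*(1 - 3) + 5*(-3))² = (-2*(-2) - 15)² = (4 - 15)² = (-11)² = 121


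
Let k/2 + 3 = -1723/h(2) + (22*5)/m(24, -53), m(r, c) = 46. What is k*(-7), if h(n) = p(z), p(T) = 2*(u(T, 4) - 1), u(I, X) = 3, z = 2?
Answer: 277795/46 ≈ 6039.0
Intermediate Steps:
p(T) = 4 (p(T) = 2*(3 - 1) = 2*2 = 4)
h(n) = 4
k = -39685/46 (k = -6 + 2*(-1723/4 + (22*5)/46) = -6 + 2*(-1723*¼ + 110*(1/46)) = -6 + 2*(-1723/4 + 55/23) = -6 + 2*(-39409/92) = -6 - 39409/46 = -39685/46 ≈ -862.72)
k*(-7) = -39685/46*(-7) = 277795/46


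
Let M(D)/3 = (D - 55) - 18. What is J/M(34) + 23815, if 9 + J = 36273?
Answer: 916697/39 ≈ 23505.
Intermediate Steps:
J = 36264 (J = -9 + 36273 = 36264)
M(D) = -219 + 3*D (M(D) = 3*((D - 55) - 18) = 3*((-55 + D) - 18) = 3*(-73 + D) = -219 + 3*D)
J/M(34) + 23815 = 36264/(-219 + 3*34) + 23815 = 36264/(-219 + 102) + 23815 = 36264/(-117) + 23815 = 36264*(-1/117) + 23815 = -12088/39 + 23815 = 916697/39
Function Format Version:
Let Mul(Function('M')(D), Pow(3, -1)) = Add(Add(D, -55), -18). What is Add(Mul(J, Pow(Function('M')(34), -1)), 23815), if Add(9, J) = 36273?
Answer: Rational(916697, 39) ≈ 23505.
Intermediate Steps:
J = 36264 (J = Add(-9, 36273) = 36264)
Function('M')(D) = Add(-219, Mul(3, D)) (Function('M')(D) = Mul(3, Add(Add(D, -55), -18)) = Mul(3, Add(Add(-55, D), -18)) = Mul(3, Add(-73, D)) = Add(-219, Mul(3, D)))
Add(Mul(J, Pow(Function('M')(34), -1)), 23815) = Add(Mul(36264, Pow(Add(-219, Mul(3, 34)), -1)), 23815) = Add(Mul(36264, Pow(Add(-219, 102), -1)), 23815) = Add(Mul(36264, Pow(-117, -1)), 23815) = Add(Mul(36264, Rational(-1, 117)), 23815) = Add(Rational(-12088, 39), 23815) = Rational(916697, 39)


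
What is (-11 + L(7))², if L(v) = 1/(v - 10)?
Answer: 1156/9 ≈ 128.44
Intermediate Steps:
L(v) = 1/(-10 + v)
(-11 + L(7))² = (-11 + 1/(-10 + 7))² = (-11 + 1/(-3))² = (-11 - ⅓)² = (-34/3)² = 1156/9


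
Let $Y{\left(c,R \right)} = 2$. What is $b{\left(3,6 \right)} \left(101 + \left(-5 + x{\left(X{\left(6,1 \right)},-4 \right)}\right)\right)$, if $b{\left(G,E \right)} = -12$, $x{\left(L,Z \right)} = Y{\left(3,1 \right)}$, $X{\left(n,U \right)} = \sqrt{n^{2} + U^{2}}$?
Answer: $-1176$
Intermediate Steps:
$X{\left(n,U \right)} = \sqrt{U^{2} + n^{2}}$
$x{\left(L,Z \right)} = 2$
$b{\left(3,6 \right)} \left(101 + \left(-5 + x{\left(X{\left(6,1 \right)},-4 \right)}\right)\right) = - 12 \left(101 + \left(-5 + 2\right)\right) = - 12 \left(101 - 3\right) = \left(-12\right) 98 = -1176$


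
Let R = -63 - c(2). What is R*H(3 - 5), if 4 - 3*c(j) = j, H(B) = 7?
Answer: -1337/3 ≈ -445.67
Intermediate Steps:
c(j) = 4/3 - j/3
R = -191/3 (R = -63 - (4/3 - 1/3*2) = -63 - (4/3 - 2/3) = -63 - 1*2/3 = -63 - 2/3 = -191/3 ≈ -63.667)
R*H(3 - 5) = -191/3*7 = -1337/3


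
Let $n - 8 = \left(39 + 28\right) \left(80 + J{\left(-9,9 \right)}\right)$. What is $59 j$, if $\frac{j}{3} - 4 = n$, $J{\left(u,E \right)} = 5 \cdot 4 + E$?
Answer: $1294755$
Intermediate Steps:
$J{\left(u,E \right)} = 20 + E$
$n = 7311$ ($n = 8 + \left(39 + 28\right) \left(80 + \left(20 + 9\right)\right) = 8 + 67 \left(80 + 29\right) = 8 + 67 \cdot 109 = 8 + 7303 = 7311$)
$j = 21945$ ($j = 12 + 3 \cdot 7311 = 12 + 21933 = 21945$)
$59 j = 59 \cdot 21945 = 1294755$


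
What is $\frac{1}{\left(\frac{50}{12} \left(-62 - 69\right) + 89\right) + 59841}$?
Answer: $\frac{6}{356305} \approx 1.684 \cdot 10^{-5}$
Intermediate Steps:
$\frac{1}{\left(\frac{50}{12} \left(-62 - 69\right) + 89\right) + 59841} = \frac{1}{\left(50 \cdot \frac{1}{12} \left(-62 - 69\right) + 89\right) + 59841} = \frac{1}{\left(\frac{25}{6} \left(-131\right) + 89\right) + 59841} = \frac{1}{\left(- \frac{3275}{6} + 89\right) + 59841} = \frac{1}{- \frac{2741}{6} + 59841} = \frac{1}{\frac{356305}{6}} = \frac{6}{356305}$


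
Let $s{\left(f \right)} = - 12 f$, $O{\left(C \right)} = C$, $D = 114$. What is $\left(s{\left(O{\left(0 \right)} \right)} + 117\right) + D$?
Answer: $231$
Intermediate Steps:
$\left(s{\left(O{\left(0 \right)} \right)} + 117\right) + D = \left(\left(-12\right) 0 + 117\right) + 114 = \left(0 + 117\right) + 114 = 117 + 114 = 231$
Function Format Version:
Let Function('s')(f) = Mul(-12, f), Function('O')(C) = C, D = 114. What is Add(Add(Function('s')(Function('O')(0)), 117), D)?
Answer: 231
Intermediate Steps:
Add(Add(Function('s')(Function('O')(0)), 117), D) = Add(Add(Mul(-12, 0), 117), 114) = Add(Add(0, 117), 114) = Add(117, 114) = 231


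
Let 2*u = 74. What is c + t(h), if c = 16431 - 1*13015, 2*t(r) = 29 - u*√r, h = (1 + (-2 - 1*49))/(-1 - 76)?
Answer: 6861/2 - 185*√154/154 ≈ 3415.6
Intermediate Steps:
h = 50/77 (h = (1 + (-2 - 49))/(-77) = (1 - 51)*(-1/77) = -50*(-1/77) = 50/77 ≈ 0.64935)
u = 37 (u = (½)*74 = 37)
t(r) = 29/2 - 37*√r/2 (t(r) = (29 - 37*√r)/2 = 29/2 - 37*√r/2)
c = 3416 (c = 16431 - 13015 = 3416)
c + t(h) = 3416 + (29/2 - 185*√154/154) = 6861/2 - 185*√154/154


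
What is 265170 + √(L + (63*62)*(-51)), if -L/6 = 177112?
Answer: 265170 + I*√1261878 ≈ 2.6517e+5 + 1123.3*I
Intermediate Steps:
L = -1062672 (L = -6*177112 = -1062672)
265170 + √(L + (63*62)*(-51)) = 265170 + √(-1062672 + (63*62)*(-51)) = 265170 + √(-1062672 + 3906*(-51)) = 265170 + √(-1062672 - 199206) = 265170 + √(-1261878) = 265170 + I*√1261878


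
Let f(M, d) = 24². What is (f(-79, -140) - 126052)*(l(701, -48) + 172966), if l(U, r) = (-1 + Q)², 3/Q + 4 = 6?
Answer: -21703113185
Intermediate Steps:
Q = 3/2 (Q = 3/(-4 + 6) = 3/2 ≈ 1.5000)
f(M, d) = 576
l(U, r) = ¼ (l(U, r) = (-1 + 3/2)² = (½)² = ¼)
(f(-79, -140) - 126052)*(l(701, -48) + 172966) = (576 - 126052)*(¼ + 172966) = -125476*691865/4 = -21703113185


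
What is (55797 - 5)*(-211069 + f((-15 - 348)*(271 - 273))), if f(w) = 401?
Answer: -11753589056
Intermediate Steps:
(55797 - 5)*(-211069 + f((-15 - 348)*(271 - 273))) = (55797 - 5)*(-211069 + 401) = 55792*(-210668) = -11753589056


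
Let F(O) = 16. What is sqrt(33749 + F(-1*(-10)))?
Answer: sqrt(33765) ≈ 183.75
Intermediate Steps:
sqrt(33749 + F(-1*(-10))) = sqrt(33749 + 16) = sqrt(33765)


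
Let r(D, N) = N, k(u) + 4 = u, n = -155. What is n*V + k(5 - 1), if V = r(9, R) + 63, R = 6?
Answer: -10695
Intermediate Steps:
k(u) = -4 + u
V = 69 (V = 6 + 63 = 69)
n*V + k(5 - 1) = -155*69 + (-4 + (5 - 1)) = -10695 + (-4 + 4) = -10695 + 0 = -10695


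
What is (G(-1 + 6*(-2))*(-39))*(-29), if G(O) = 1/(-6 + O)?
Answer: -1131/19 ≈ -59.526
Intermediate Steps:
(G(-1 + 6*(-2))*(-39))*(-29) = (-39/(-6 + (-1 + 6*(-2))))*(-29) = (-39/(-6 + (-1 - 12)))*(-29) = (-39/(-6 - 13))*(-29) = (-39/(-19))*(-29) = -1/19*(-39)*(-29) = (39/19)*(-29) = -1131/19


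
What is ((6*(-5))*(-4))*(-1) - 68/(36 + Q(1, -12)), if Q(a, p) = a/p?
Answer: -52536/431 ≈ -121.89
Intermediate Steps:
((6*(-5))*(-4))*(-1) - 68/(36 + Q(1, -12)) = ((6*(-5))*(-4))*(-1) - 68/(36 + 1/(-12)) = -30*(-4)*(-1) - 68/(36 + 1*(-1/12)) = 120*(-1) - 68/(36 - 1/12) = -120 - 68/(431/12) = -120 + (12/431)*(-68) = -120 - 816/431 = -52536/431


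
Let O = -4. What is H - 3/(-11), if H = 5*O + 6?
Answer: -151/11 ≈ -13.727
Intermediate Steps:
H = -14 (H = 5*(-4) + 6 = -20 + 6 = -14)
H - 3/(-11) = -14 - 3/(-11) = -14 - 1/11*(-3) = -14 + 3/11 = -151/11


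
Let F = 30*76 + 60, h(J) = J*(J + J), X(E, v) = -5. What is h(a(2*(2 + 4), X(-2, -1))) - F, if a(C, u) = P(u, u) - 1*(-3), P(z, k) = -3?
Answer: -2340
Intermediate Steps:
a(C, u) = 0 (a(C, u) = -3 - 1*(-3) = -3 + 3 = 0)
h(J) = 2*J**2 (h(J) = J*(2*J) = 2*J**2)
F = 2340 (F = 2280 + 60 = 2340)
h(a(2*(2 + 4), X(-2, -1))) - F = 2*0**2 - 1*2340 = 2*0 - 2340 = 0 - 2340 = -2340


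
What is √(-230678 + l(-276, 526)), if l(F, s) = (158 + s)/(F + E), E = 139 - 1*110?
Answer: 5*I*√1559402/13 ≈ 480.29*I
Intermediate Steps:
E = 29 (E = 139 - 110 = 29)
l(F, s) = (158 + s)/(29 + F) (l(F, s) = (158 + s)/(F + 29) = (158 + s)/(29 + F))
√(-230678 + l(-276, 526)) = √(-230678 + (158 + 526)/(29 - 276)) = √(-230678 + 684/(-247)) = √(-230678 - 1/247*684) = √(-230678 - 36/13) = √(-2998850/13) = 5*I*√1559402/13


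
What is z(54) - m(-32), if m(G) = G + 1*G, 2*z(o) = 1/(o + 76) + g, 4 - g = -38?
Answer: 22101/260 ≈ 85.004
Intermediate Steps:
g = 42 (g = 4 - 1*(-38) = 4 + 38 = 42)
z(o) = 21 + 1/(2*(76 + o)) (z(o) = (1/(o + 76) + 42)/2 = (1/(76 + o) + 42)/2 = (42 + 1/(76 + o))/2 = 21 + 1/(2*(76 + o)))
m(G) = 2*G (m(G) = G + G = 2*G)
z(54) - m(-32) = (3193 + 42*54)/(2*(76 + 54)) - 2*(-32) = (½)*(3193 + 2268)/130 - 1*(-64) = (½)*(1/130)*5461 + 64 = 5461/260 + 64 = 22101/260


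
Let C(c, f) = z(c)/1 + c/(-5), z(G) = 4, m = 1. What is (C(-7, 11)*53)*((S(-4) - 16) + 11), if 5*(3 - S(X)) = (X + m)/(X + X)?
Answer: -118773/200 ≈ -593.87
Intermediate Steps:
S(X) = 3 - (1 + X)/(10*X) (S(X) = 3 - (X + 1)/(5*(X + X)) = 3 - (1 + X)/(5*(2*X)) = 3 - (1 + X)*1/(2*X)/5 = 3 - (1 + X)/(10*X))
C(c, f) = 4 - c/5 (C(c, f) = 4/1 + c/(-5) = 4*1 + c*(-⅕) = 4 - c/5)
(C(-7, 11)*53)*((S(-4) - 16) + 11) = ((4 - ⅕*(-7))*53)*(((⅒)*(-1 + 29*(-4))/(-4) - 16) + 11) = ((4 + 7/5)*53)*(((⅒)*(-¼)*(-1 - 116) - 16) + 11) = ((27/5)*53)*(((⅒)*(-¼)*(-117) - 16) + 11) = 1431*((117/40 - 16) + 11)/5 = 1431*(-523/40 + 11)/5 = (1431/5)*(-83/40) = -118773/200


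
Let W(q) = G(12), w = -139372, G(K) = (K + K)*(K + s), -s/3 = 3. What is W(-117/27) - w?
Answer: 139444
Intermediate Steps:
s = -9 (s = -3*3 = -9)
G(K) = 2*K*(-9 + K) (G(K) = (K + K)*(K - 9) = (2*K)*(-9 + K) = 2*K*(-9 + K))
W(q) = 72 (W(q) = 2*12*(-9 + 12) = 2*12*3 = 72)
W(-117/27) - w = 72 - 1*(-139372) = 72 + 139372 = 139444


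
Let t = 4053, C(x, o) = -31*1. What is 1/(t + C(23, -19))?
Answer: 1/4022 ≈ 0.00024863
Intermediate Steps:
C(x, o) = -31
1/(t + C(23, -19)) = 1/(4053 - 31) = 1/4022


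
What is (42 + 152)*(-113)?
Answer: -21922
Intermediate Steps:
(42 + 152)*(-113) = 194*(-113) = -21922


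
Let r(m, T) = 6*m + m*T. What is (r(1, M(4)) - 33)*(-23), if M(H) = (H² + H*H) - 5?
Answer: 0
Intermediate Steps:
M(H) = -5 + 2*H² (M(H) = (H² + H²) - 5 = 2*H² - 5 = -5 + 2*H²)
r(m, T) = 6*m + T*m
(r(1, M(4)) - 33)*(-23) = (1*(6 + (-5 + 2*4²)) - 33)*(-23) = (1*(6 + (-5 + 2*16)) - 33)*(-23) = (1*(6 + (-5 + 32)) - 33)*(-23) = (1*(6 + 27) - 33)*(-23) = (1*33 - 33)*(-23) = (33 - 33)*(-23) = 0*(-23) = 0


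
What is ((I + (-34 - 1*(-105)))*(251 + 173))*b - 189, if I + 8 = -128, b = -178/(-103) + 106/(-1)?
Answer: 295974933/103 ≈ 2.8735e+6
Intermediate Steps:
b = -10740/103 (b = -178*(-1/103) + 106*(-1) = 178/103 - 106 = -10740/103 ≈ -104.27)
I = -136 (I = -8 - 128 = -136)
((I + (-34 - 1*(-105)))*(251 + 173))*b - 189 = ((-136 + (-34 - 1*(-105)))*(251 + 173))*(-10740/103) - 189 = ((-136 + (-34 + 105))*424)*(-10740/103) - 189 = ((-136 + 71)*424)*(-10740/103) - 189 = -65*424*(-10740/103) - 189 = -27560*(-10740/103) - 189 = 295994400/103 - 189 = 295974933/103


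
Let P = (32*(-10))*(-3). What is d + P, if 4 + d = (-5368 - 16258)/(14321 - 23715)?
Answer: 409195/427 ≈ 958.30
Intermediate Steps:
P = 960 (P = -320*(-3) = 960)
d = -725/427 (d = -4 + (-5368 - 16258)/(14321 - 23715) = -4 - 21626/(-9394) = -4 - 21626*(-1/9394) = -4 + 983/427 = -725/427 ≈ -1.6979)
d + P = -725/427 + 960 = 409195/427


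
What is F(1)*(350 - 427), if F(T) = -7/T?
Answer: 539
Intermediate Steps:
F(1)*(350 - 427) = (-7/1)*(350 - 427) = -7*1*(-77) = -7*(-77) = 539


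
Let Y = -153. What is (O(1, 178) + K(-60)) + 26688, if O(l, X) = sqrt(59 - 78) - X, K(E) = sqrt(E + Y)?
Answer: 26510 + I*sqrt(19) + I*sqrt(213) ≈ 26510.0 + 18.953*I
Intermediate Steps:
K(E) = sqrt(-153 + E) (K(E) = sqrt(E - 153) = sqrt(-153 + E))
O(l, X) = -X + I*sqrt(19) (O(l, X) = sqrt(-19) - X = I*sqrt(19) - X = -X + I*sqrt(19))
(O(1, 178) + K(-60)) + 26688 = ((-1*178 + I*sqrt(19)) + sqrt(-153 - 60)) + 26688 = ((-178 + I*sqrt(19)) + sqrt(-213)) + 26688 = ((-178 + I*sqrt(19)) + I*sqrt(213)) + 26688 = (-178 + I*sqrt(19) + I*sqrt(213)) + 26688 = 26510 + I*sqrt(19) + I*sqrt(213)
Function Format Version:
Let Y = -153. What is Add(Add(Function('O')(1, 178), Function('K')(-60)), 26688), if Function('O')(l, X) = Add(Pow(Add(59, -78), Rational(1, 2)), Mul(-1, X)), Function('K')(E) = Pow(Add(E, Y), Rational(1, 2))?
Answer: Add(26510, Mul(I, Pow(19, Rational(1, 2))), Mul(I, Pow(213, Rational(1, 2)))) ≈ Add(26510., Mul(18.953, I))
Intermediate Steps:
Function('K')(E) = Pow(Add(-153, E), Rational(1, 2)) (Function('K')(E) = Pow(Add(E, -153), Rational(1, 2)) = Pow(Add(-153, E), Rational(1, 2)))
Function('O')(l, X) = Add(Mul(-1, X), Mul(I, Pow(19, Rational(1, 2)))) (Function('O')(l, X) = Add(Pow(-19, Rational(1, 2)), Mul(-1, X)) = Add(Mul(I, Pow(19, Rational(1, 2))), Mul(-1, X)) = Add(Mul(-1, X), Mul(I, Pow(19, Rational(1, 2)))))
Add(Add(Function('O')(1, 178), Function('K')(-60)), 26688) = Add(Add(Add(Mul(-1, 178), Mul(I, Pow(19, Rational(1, 2)))), Pow(Add(-153, -60), Rational(1, 2))), 26688) = Add(Add(Add(-178, Mul(I, Pow(19, Rational(1, 2)))), Pow(-213, Rational(1, 2))), 26688) = Add(Add(Add(-178, Mul(I, Pow(19, Rational(1, 2)))), Mul(I, Pow(213, Rational(1, 2)))), 26688) = Add(Add(-178, Mul(I, Pow(19, Rational(1, 2))), Mul(I, Pow(213, Rational(1, 2)))), 26688) = Add(26510, Mul(I, Pow(19, Rational(1, 2))), Mul(I, Pow(213, Rational(1, 2))))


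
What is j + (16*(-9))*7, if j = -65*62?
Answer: -5038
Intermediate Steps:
j = -4030
j + (16*(-9))*7 = -4030 + (16*(-9))*7 = -4030 - 144*7 = -4030 - 1008 = -5038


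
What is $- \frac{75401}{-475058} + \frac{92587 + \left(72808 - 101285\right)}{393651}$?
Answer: $\frac{20045882477}{62335685586} \approx 0.32158$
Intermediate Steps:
$- \frac{75401}{-475058} + \frac{92587 + \left(72808 - 101285\right)}{393651} = \left(-75401\right) \left(- \frac{1}{475058}\right) + \left(92587 - 28477\right) \frac{1}{393651} = \frac{75401}{475058} + 64110 \cdot \frac{1}{393651} = \frac{75401}{475058} + \frac{21370}{131217} = \frac{20045882477}{62335685586}$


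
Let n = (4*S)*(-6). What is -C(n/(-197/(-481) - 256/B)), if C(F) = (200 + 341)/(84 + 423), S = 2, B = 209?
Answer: -541/507 ≈ -1.0671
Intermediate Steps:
n = -48 (n = (4*2)*(-6) = 8*(-6) = -48)
C(F) = 541/507
-C(n/(-197/(-481) - 256/B)) = -1*541/507 = -541/507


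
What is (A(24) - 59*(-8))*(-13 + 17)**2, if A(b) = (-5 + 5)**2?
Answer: 7552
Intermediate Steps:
A(b) = 0 (A(b) = 0**2 = 0)
(A(24) - 59*(-8))*(-13 + 17)**2 = (0 - 59*(-8))*(-13 + 17)**2 = (0 + 472)*4**2 = 472*16 = 7552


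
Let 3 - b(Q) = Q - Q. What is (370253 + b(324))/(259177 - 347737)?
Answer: -23141/5535 ≈ -4.1808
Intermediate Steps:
b(Q) = 3 (b(Q) = 3 - (Q - Q) = 3 - 1*0 = 3 + 0 = 3)
(370253 + b(324))/(259177 - 347737) = (370253 + 3)/(259177 - 347737) = 370256/(-88560) = 370256*(-1/88560) = -23141/5535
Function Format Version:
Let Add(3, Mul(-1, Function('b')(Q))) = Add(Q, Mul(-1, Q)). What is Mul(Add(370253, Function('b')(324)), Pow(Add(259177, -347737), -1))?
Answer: Rational(-23141, 5535) ≈ -4.1808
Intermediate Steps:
Function('b')(Q) = 3 (Function('b')(Q) = Add(3, Mul(-1, Add(Q, Mul(-1, Q)))) = Add(3, Mul(-1, 0)) = Add(3, 0) = 3)
Mul(Add(370253, Function('b')(324)), Pow(Add(259177, -347737), -1)) = Mul(Add(370253, 3), Pow(Add(259177, -347737), -1)) = Mul(370256, Pow(-88560, -1)) = Mul(370256, Rational(-1, 88560)) = Rational(-23141, 5535)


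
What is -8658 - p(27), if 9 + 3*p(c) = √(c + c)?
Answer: -8655 - √6 ≈ -8657.5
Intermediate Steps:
p(c) = -3 + √2*√c/3 (p(c) = -3 + √(c + c)/3 = -3 + √(2*c)/3 = -3 + (√2*√c)/3 = -3 + √2*√c/3)
-8658 - p(27) = -8658 - (-3 + √2*√27/3) = -8658 - (-3 + √2*(3*√3)/3) = -8658 - (-3 + √6) = -8658 + (3 - √6) = -8655 - √6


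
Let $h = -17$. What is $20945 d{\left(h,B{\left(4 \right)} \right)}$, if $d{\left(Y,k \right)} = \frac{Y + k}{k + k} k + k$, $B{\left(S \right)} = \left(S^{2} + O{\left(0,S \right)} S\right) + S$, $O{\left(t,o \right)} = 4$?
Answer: $\frac{1905995}{2} \approx 9.53 \cdot 10^{5}$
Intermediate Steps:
$B{\left(S \right)} = S^{2} + 5 S$ ($B{\left(S \right)} = \left(S^{2} + 4 S\right) + S = S^{2} + 5 S$)
$d{\left(Y,k \right)} = \frac{Y}{2} + \frac{3 k}{2}$ ($d{\left(Y,k \right)} = \frac{Y + k}{2 k} k + k = \left(\frac{Y}{2} + \frac{k}{2}\right) + k = \frac{Y}{2} + \frac{3 k}{2}$)
$20945 d{\left(h,B{\left(4 \right)} \right)} = 20945 \left(\frac{1}{2} \left(-17\right) + \frac{3 \cdot 4 \left(5 + 4\right)}{2}\right) = 20945 \left(- \frac{17}{2} + \frac{3 \cdot 4 \cdot 9}{2}\right) = 20945 \left(- \frac{17}{2} + \frac{3}{2} \cdot 36\right) = 20945 \left(- \frac{17}{2} + 54\right) = 20945 \cdot \frac{91}{2} = \frac{1905995}{2}$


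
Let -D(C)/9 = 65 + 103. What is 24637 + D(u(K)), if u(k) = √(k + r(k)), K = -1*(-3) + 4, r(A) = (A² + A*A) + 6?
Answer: 23125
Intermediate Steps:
r(A) = 6 + 2*A² (r(A) = (A² + A²) + 6 = 2*A² + 6 = 6 + 2*A²)
K = 7 (K = 3 + 4 = 7)
u(k) = √(6 + k + 2*k²) (u(k) = √(k + (6 + 2*k²)) = √(6 + k + 2*k²))
D(C) = -1512 (D(C) = -9*(65 + 103) = -9*168 = -1512)
24637 + D(u(K)) = 24637 - 1512 = 23125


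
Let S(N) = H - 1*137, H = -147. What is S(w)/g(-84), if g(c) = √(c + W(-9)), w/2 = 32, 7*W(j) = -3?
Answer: 284*I*√4137/591 ≈ 30.908*I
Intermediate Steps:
W(j) = -3/7 (W(j) = (⅐)*(-3) = -3/7)
w = 64 (w = 2*32 = 64)
g(c) = √(-3/7 + c) (g(c) = √(c - 3/7) = √(-3/7 + c))
S(N) = -284 (S(N) = -147 - 1*137 = -147 - 137 = -284)
S(w)/g(-84) = -284*7/√(-21 + 49*(-84)) = -284*7/√(-21 - 4116) = -284*(-I*√4137/591) = -(-284)*I*√4137/591 = 284*I*√4137/591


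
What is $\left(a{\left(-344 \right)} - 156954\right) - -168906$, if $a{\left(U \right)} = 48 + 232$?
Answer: $12232$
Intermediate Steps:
$a{\left(U \right)} = 280$
$\left(a{\left(-344 \right)} - 156954\right) - -168906 = \left(280 - 156954\right) - -168906 = -156674 + 168906 = 12232$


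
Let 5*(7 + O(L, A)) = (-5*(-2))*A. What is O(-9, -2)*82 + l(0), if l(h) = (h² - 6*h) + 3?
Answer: -899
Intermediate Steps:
O(L, A) = -7 + 2*A (O(L, A) = -7 + ((-5*(-2))*A)/5 = -7 + (10*A)/5 = -7 + 2*A)
l(h) = 3 + h² - 6*h
O(-9, -2)*82 + l(0) = (-7 + 2*(-2))*82 + (3 + 0² - 6*0) = (-7 - 4)*82 + (3 + 0 + 0) = -11*82 + 3 = -902 + 3 = -899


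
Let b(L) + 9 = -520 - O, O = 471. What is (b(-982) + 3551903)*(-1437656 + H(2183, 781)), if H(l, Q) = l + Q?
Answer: -5094452126876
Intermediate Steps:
b(L) = -1000 (b(L) = -9 + (-520 - 1*471) = -9 + (-520 - 471) = -9 - 991 = -1000)
H(l, Q) = Q + l
(b(-982) + 3551903)*(-1437656 + H(2183, 781)) = (-1000 + 3551903)*(-1437656 + (781 + 2183)) = 3550903*(-1437656 + 2964) = 3550903*(-1434692) = -5094452126876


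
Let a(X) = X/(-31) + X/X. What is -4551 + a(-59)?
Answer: -140991/31 ≈ -4548.1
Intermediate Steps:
a(X) = 1 - X/31 (a(X) = X*(-1/31) + 1 = -X/31 + 1 = 1 - X/31)
-4551 + a(-59) = -4551 + (1 - 1/31*(-59)) = -4551 + (1 + 59/31) = -4551 + 90/31 = -140991/31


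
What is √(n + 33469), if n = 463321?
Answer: √496790 ≈ 704.83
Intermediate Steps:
√(n + 33469) = √(463321 + 33469) = √496790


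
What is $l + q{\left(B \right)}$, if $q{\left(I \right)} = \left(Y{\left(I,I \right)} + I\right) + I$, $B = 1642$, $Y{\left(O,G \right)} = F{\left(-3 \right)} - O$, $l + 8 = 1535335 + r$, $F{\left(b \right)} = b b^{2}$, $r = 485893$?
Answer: $2022835$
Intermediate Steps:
$F{\left(b \right)} = b^{3}$
$l = 2021220$ ($l = -8 + \left(1535335 + 485893\right) = -8 + 2021228 = 2021220$)
$Y{\left(O,G \right)} = -27 - O$ ($Y{\left(O,G \right)} = \left(-3\right)^{3} - O = -27 - O$)
$q{\left(I \right)} = -27 + I$ ($q{\left(I \right)} = \left(\left(-27 - I\right) + I\right) + I = -27 + I$)
$l + q{\left(B \right)} = 2021220 + \left(-27 + 1642\right) = 2021220 + 1615 = 2022835$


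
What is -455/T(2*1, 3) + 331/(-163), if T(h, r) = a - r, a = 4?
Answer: -74496/163 ≈ -457.03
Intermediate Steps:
T(h, r) = 4 - r
-455/T(2*1, 3) + 331/(-163) = -455/(4 - 1*3) + 331/(-163) = -455/(4 - 3) + 331*(-1/163) = -455/1 - 331/163 = -455*1 - 331/163 = -455 - 331/163 = -74496/163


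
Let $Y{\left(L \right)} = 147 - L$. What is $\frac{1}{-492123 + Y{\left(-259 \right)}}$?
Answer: $- \frac{1}{491717} \approx -2.0337 \cdot 10^{-6}$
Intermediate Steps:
$\frac{1}{-492123 + Y{\left(-259 \right)}} = \frac{1}{-492123 + \left(147 - -259\right)} = \frac{1}{-492123 + \left(147 + 259\right)} = \frac{1}{-492123 + 406} = \frac{1}{-491717} = - \frac{1}{491717}$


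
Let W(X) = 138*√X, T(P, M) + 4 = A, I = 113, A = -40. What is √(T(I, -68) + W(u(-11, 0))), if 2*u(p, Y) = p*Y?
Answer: 2*I*√11 ≈ 6.6332*I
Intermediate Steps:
u(p, Y) = Y*p/2 (u(p, Y) = (p*Y)/2 = (Y*p)/2 = Y*p/2)
T(P, M) = -44 (T(P, M) = -4 - 40 = -44)
√(T(I, -68) + W(u(-11, 0))) = √(-44 + 138*√((½)*0*(-11))) = √(-44 + 138*√0) = √(-44 + 138*0) = √(-44 + 0) = √(-44) = 2*I*√11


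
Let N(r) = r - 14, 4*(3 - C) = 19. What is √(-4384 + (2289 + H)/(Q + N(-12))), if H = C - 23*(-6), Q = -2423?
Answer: I*√105197688885/4898 ≈ 66.219*I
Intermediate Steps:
C = -7/4 (C = 3 - ¼*19 = 3 - 19/4 = -7/4 ≈ -1.7500)
H = 545/4 (H = -7/4 - 23*(-6) = -7/4 + 138 = 545/4 ≈ 136.25)
N(r) = -14 + r
√(-4384 + (2289 + H)/(Q + N(-12))) = √(-4384 + (2289 + 545/4)/(-2423 + (-14 - 12))) = √(-4384 + 9701/(4*(-2423 - 26))) = √(-4384 + (9701/4)/(-2449)) = √(-4384 + (9701/4)*(-1/2449)) = √(-4384 - 9701/9796) = √(-42955365/9796) = I*√105197688885/4898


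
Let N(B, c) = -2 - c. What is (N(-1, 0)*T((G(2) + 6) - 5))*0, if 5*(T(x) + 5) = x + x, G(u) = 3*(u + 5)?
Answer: 0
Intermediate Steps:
G(u) = 15 + 3*u (G(u) = 3*(5 + u) = 15 + 3*u)
T(x) = -5 + 2*x/5 (T(x) = -5 + (x + x)/5 = -5 + (2*x)/5 = -5 + 2*x/5)
(N(-1, 0)*T((G(2) + 6) - 5))*0 = ((-2 - 1*0)*(-5 + 2*(((15 + 3*2) + 6) - 5)/5))*0 = ((-2 + 0)*(-5 + 2*(((15 + 6) + 6) - 5)/5))*0 = -2*(-5 + 2*((21 + 6) - 5)/5)*0 = -2*(-5 + 2*(27 - 5)/5)*0 = -2*(-5 + (⅖)*22)*0 = -2*(-5 + 44/5)*0 = -2*19/5*0 = -38/5*0 = 0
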